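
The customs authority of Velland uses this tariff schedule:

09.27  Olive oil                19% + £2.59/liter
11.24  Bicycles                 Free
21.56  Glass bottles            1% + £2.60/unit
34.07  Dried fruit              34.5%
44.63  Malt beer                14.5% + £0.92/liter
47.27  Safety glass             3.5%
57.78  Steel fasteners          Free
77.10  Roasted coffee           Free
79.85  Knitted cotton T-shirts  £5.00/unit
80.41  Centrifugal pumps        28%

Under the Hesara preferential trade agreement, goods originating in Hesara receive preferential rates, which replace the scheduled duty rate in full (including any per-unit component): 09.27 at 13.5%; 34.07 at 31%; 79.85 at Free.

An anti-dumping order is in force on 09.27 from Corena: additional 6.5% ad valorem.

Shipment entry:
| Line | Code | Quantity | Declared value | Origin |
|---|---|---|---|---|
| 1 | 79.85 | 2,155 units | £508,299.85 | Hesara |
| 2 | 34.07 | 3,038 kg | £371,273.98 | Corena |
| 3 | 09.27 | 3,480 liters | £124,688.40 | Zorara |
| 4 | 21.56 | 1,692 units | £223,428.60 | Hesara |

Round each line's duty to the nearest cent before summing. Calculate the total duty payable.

£167,427.01

Line 1 (79.85, Hesara, 2,155 units, £508,299.85):
Base rate for 79.85 is £5.00/unit.
Origin Hesara qualifies under the Velland–Hesara agreement and 79.85 is covered: preferential rate Free applies instead.
Duty = £508,299.85 × 0% = £0.00.
Line 2 (34.07, Corena, 3,038 kg, £371,273.98):
Base rate for 34.07 is 34.5%.
34.07 has an FTA preferential rate, but origin Corena is not Hesara; base rate stands.
Duty = £371,273.98 × 34.5% = £128,089.52.
Line 3 (09.27, Zorara, 3,480 liters, £124,688.40):
Base rate for 09.27 is 19% + £2.59/liter.
09.27 has an FTA preferential rate, but origin Zorara is not Hesara; base rate stands.
The additional-duty order on 09.27 targets Corena, not Zorara; it does not apply.
Duty = £124,688.40 × 19% + 3,480 × £2.59 = £32,704.00.
Line 4 (21.56, Hesara, 1,692 units, £223,428.60):
Base rate for 21.56 is 1% + £2.60/unit.
Origin Hesara is the FTA partner but 21.56 is not on the preference list; base rate stands.
Duty = £223,428.60 × 1% + 1,692 × £2.60 = £6,633.49.
Total = £0.00 + £128,089.52 + £32,704.00 + £6,633.49 = £167,427.01.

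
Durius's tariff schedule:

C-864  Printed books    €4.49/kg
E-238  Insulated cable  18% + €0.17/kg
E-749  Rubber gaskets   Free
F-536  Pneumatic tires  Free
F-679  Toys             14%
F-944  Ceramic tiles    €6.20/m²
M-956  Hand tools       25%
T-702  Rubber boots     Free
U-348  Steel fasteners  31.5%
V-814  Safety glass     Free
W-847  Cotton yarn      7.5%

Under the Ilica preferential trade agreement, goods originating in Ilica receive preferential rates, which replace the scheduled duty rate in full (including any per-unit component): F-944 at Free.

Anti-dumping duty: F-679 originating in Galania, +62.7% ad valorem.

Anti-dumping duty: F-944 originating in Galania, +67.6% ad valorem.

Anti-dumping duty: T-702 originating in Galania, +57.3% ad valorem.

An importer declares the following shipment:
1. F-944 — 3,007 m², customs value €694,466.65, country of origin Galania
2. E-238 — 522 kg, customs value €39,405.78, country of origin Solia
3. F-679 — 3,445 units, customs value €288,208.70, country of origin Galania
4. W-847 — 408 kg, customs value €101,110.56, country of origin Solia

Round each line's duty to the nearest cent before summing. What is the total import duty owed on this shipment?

Line 1 (F-944, Galania, 3,007 m², €694,466.65):
Base rate for F-944 is €6.20/m².
F-944 has an FTA preferential rate, but origin Galania is not Ilica; base rate stands.
Additional duty on F-944 from Galania: +67.6% ad valorem. Applied ad valorem rate = 67.6%.
Duty = €694,466.65 × 67.6% + 3,007 × €6.20 = €488,102.86.
Line 2 (E-238, Solia, 522 kg, €39,405.78):
Base rate for E-238 is 18% + €0.17/kg.
Duty = €39,405.78 × 18% + 522 × €0.17 = €7,181.78.
Line 3 (F-679, Galania, 3,445 units, €288,208.70):
Base rate for F-679 is 14%.
Additional duty on F-679 from Galania: +62.7%. Applied ad valorem rate: 14% + 62.7% = 76.7%.
Duty = €288,208.70 × 76.7% = €221,056.07.
Line 4 (W-847, Solia, 408 kg, €101,110.56):
Base rate for W-847 is 7.5%.
Duty = €101,110.56 × 7.5% = €7,583.29.
Total = €488,102.86 + €7,181.78 + €221,056.07 + €7,583.29 = €723,924.00.

€723,924.00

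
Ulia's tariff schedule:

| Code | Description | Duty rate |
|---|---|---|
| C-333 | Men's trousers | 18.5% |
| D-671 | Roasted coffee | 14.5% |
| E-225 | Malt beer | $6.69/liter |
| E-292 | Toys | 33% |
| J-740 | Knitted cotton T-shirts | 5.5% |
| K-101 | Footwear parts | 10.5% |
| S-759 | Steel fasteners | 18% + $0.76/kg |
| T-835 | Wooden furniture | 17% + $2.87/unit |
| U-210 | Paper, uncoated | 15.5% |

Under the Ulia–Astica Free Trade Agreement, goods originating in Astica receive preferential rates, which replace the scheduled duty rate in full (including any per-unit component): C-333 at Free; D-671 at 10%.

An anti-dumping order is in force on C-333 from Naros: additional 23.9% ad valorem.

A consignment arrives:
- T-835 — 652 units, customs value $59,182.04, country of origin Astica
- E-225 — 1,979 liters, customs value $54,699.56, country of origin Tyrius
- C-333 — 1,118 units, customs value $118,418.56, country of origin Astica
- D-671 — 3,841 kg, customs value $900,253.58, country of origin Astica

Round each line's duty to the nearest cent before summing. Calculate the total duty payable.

Line 1 (T-835, Astica, 652 units, $59,182.04):
Base rate for T-835 is 17% + $2.87/unit.
Origin Astica is the FTA partner but T-835 is not on the preference list; base rate stands.
Duty = $59,182.04 × 17% + 652 × $2.87 = $11,932.19.
Line 2 (E-225, Tyrius, 1,979 liters, $54,699.56):
Base rate for E-225 is $6.69/liter.
Duty = 1,979 × $6.69 = $13,239.51.
Line 3 (C-333, Astica, 1,118 units, $118,418.56):
Base rate for C-333 is 18.5%.
Origin Astica qualifies under the Ulia–Astica agreement and C-333 is covered: preferential rate Free applies instead.
The additional-duty order on C-333 targets Naros, not Astica; it does not apply.
Duty = $118,418.56 × 0% = $0.00.
Line 4 (D-671, Astica, 3,841 kg, $900,253.58):
Base rate for D-671 is 14.5%.
Origin Astica qualifies under the Ulia–Astica agreement and D-671 is covered: preferential rate 10% applies instead.
Duty = $900,253.58 × 10% = $90,025.36.
Total = $11,932.19 + $13,239.51 + $0.00 + $90,025.36 = $115,197.06.

$115,197.06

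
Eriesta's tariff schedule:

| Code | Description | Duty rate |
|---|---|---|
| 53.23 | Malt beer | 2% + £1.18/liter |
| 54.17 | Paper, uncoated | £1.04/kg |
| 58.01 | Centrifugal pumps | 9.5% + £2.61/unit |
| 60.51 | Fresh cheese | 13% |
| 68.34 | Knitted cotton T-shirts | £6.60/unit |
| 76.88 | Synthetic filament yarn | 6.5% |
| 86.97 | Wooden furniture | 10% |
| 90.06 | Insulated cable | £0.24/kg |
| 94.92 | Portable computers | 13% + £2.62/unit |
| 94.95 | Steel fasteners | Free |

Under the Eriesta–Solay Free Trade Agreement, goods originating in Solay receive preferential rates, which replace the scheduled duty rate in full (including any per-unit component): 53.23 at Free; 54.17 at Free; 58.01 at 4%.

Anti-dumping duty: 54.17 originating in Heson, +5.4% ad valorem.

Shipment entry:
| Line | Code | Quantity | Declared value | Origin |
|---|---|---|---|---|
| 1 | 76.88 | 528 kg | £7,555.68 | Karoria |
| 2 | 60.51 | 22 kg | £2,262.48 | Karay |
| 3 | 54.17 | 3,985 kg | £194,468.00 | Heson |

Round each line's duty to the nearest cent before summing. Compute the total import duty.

Line 1 (76.88, Karoria, 528 kg, £7,555.68):
Base rate for 76.88 is 6.5%.
Duty = £7,555.68 × 6.5% = £491.12.
Line 2 (60.51, Karay, 22 kg, £2,262.48):
Base rate for 60.51 is 13%.
Duty = £2,262.48 × 13% = £294.12.
Line 3 (54.17, Heson, 3,985 kg, £194,468.00):
Base rate for 54.17 is £1.04/kg.
54.17 has an FTA preferential rate, but origin Heson is not Solay; base rate stands.
Additional duty on 54.17 from Heson: +5.4% ad valorem. Applied ad valorem rate = 5.4%.
Duty = £194,468.00 × 5.4% + 3,985 × £1.04 = £14,645.67.
Total = £491.12 + £294.12 + £14,645.67 = £15,430.91.

£15,430.91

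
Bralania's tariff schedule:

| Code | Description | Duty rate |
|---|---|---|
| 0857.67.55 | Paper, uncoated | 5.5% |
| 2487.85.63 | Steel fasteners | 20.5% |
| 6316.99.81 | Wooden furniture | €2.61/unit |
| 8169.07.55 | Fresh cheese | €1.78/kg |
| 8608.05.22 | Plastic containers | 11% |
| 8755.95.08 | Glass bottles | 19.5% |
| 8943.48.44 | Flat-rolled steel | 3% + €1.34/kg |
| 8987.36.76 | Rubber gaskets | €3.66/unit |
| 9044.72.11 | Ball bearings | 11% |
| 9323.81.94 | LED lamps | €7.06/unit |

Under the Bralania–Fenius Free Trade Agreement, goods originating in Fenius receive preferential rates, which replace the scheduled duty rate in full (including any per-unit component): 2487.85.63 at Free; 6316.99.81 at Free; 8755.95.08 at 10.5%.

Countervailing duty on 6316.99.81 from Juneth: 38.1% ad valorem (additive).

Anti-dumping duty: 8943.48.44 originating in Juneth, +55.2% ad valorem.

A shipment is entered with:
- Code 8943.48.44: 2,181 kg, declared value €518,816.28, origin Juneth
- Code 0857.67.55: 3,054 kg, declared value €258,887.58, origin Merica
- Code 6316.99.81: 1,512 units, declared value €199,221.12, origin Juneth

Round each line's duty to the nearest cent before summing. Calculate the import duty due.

Line 1 (8943.48.44, Juneth, 2,181 kg, €518,816.28):
Base rate for 8943.48.44 is 3% + €1.34/kg.
Additional duty on 8943.48.44 from Juneth: +55.2%. Applied ad valorem rate: 3% + 55.2% = 58.2%.
Duty = €518,816.28 × 58.2% + 2,181 × €1.34 = €304,873.61.
Line 2 (0857.67.55, Merica, 3,054 kg, €258,887.58):
Base rate for 0857.67.55 is 5.5%.
Duty = €258,887.58 × 5.5% = €14,238.82.
Line 3 (6316.99.81, Juneth, 1,512 units, €199,221.12):
Base rate for 6316.99.81 is €2.61/unit.
6316.99.81 has an FTA preferential rate, but origin Juneth is not Fenius; base rate stands.
Additional duty on 6316.99.81 from Juneth: +38.1% ad valorem. Applied ad valorem rate = 38.1%.
Duty = €199,221.12 × 38.1% + 1,512 × €2.61 = €79,849.57.
Total = €304,873.61 + €14,238.82 + €79,849.57 = €398,962.00.

€398,962.00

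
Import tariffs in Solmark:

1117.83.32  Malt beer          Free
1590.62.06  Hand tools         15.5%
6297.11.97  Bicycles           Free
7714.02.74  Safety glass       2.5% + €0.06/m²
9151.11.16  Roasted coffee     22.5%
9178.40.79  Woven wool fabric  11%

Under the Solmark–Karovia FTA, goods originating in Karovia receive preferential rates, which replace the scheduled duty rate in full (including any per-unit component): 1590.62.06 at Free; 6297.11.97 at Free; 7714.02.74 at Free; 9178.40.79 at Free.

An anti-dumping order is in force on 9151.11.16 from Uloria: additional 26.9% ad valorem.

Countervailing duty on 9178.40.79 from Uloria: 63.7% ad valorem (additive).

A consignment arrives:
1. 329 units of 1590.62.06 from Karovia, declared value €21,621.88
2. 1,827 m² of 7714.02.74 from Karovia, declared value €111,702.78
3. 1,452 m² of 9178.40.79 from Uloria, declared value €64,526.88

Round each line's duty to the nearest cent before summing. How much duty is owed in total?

Line 1 (1590.62.06, Karovia, 329 units, €21,621.88):
Base rate for 1590.62.06 is 15.5%.
Origin Karovia qualifies under the Solmark–Karovia agreement and 1590.62.06 is covered: preferential rate Free applies instead.
Duty = €21,621.88 × 0% = €0.00.
Line 2 (7714.02.74, Karovia, 1,827 m², €111,702.78):
Base rate for 7714.02.74 is 2.5% + €0.06/m².
Origin Karovia qualifies under the Solmark–Karovia agreement and 7714.02.74 is covered: preferential rate Free applies instead.
Duty = €111,702.78 × 0% = €0.00.
Line 3 (9178.40.79, Uloria, 1,452 m², €64,526.88):
Base rate for 9178.40.79 is 11%.
9178.40.79 has an FTA preferential rate, but origin Uloria is not Karovia; base rate stands.
Additional duty on 9178.40.79 from Uloria: +63.7%. Applied ad valorem rate: 11% + 63.7% = 74.7%.
Duty = €64,526.88 × 74.7% = €48,201.58.
Total = €0.00 + €0.00 + €48,201.58 = €48,201.58.

€48,201.58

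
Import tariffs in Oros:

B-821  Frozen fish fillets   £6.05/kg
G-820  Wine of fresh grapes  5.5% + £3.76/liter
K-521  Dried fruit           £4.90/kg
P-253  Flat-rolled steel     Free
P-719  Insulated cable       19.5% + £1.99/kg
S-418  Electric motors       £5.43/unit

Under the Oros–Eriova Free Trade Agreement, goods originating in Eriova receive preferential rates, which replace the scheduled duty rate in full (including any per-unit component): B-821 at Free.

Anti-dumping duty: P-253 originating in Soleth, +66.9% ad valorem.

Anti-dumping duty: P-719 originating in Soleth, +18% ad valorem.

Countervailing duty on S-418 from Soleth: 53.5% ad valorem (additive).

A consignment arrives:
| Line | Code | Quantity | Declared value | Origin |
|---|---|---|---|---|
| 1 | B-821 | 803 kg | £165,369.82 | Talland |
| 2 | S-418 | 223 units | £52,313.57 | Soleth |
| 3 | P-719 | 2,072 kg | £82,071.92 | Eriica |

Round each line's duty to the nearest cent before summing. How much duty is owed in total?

£54,184.10

Line 1 (B-821, Talland, 803 kg, £165,369.82):
Base rate for B-821 is £6.05/kg.
B-821 has an FTA preferential rate, but origin Talland is not Eriova; base rate stands.
Duty = 803 × £6.05 = £4,858.15.
Line 2 (S-418, Soleth, 223 units, £52,313.57):
Base rate for S-418 is £5.43/unit.
Additional duty on S-418 from Soleth: +53.5% ad valorem. Applied ad valorem rate = 53.5%.
Duty = £52,313.57 × 53.5% + 223 × £5.43 = £29,198.65.
Line 3 (P-719, Eriica, 2,072 kg, £82,071.92):
Base rate for P-719 is 19.5% + £1.99/kg.
The additional-duty order on P-719 targets Soleth, not Eriica; it does not apply.
Duty = £82,071.92 × 19.5% + 2,072 × £1.99 = £20,127.30.
Total = £4,858.15 + £29,198.65 + £20,127.30 = £54,184.10.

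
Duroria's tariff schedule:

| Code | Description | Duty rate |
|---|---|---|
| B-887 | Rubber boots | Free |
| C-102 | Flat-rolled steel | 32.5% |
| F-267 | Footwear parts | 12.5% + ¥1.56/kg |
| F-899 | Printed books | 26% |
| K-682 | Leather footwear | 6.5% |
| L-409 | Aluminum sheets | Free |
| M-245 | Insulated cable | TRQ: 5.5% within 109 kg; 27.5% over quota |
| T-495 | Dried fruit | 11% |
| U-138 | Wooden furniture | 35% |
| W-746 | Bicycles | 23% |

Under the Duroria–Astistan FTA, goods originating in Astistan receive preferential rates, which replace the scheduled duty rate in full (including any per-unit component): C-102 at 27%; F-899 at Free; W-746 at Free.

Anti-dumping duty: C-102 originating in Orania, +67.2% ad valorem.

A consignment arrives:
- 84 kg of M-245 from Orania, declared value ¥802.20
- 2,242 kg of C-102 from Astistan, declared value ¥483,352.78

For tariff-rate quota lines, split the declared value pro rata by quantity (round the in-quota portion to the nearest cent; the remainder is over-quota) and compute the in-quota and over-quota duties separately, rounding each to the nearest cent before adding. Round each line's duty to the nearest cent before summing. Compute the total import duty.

Line 1 (M-245, Orania, 84 kg, ¥802.20):
Code M-245 is under a tariff-rate quota (threshold 109 kg). Quantity 84 kg is within the quota, so the in-quota rate 5.5% applies to the full value.
Duty = ¥802.20 × 5.5% = ¥44.12.
Line 2 (C-102, Astistan, 2,242 kg, ¥483,352.78):
Base rate for C-102 is 32.5%.
Origin Astistan qualifies under the Duroria–Astistan agreement and C-102 is covered: preferential rate 27% applies instead.
The additional-duty order on C-102 targets Orania, not Astistan; it does not apply.
Duty = ¥483,352.78 × 27% = ¥130,505.25.
Total = ¥44.12 + ¥130,505.25 = ¥130,549.37.

¥130,549.37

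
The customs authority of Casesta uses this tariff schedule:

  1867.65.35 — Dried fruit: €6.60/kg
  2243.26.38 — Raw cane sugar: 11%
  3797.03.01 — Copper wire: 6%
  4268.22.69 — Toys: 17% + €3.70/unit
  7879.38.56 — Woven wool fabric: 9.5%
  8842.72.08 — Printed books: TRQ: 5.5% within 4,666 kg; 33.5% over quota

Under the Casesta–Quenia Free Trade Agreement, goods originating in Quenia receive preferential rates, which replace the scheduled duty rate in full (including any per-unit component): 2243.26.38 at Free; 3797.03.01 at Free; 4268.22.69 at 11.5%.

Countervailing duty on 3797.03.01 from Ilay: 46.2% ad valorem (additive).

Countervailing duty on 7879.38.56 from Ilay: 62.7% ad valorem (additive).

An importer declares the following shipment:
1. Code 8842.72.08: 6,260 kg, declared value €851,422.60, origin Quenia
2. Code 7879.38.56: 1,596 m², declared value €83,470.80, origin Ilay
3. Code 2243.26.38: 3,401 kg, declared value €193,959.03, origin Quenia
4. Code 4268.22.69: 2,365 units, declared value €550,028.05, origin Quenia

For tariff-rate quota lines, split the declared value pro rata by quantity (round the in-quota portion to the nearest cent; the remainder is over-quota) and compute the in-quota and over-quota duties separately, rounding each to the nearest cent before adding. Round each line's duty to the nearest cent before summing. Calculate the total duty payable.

Line 1 (8842.72.08, Quenia, 6,260 kg, €851,422.60):
Code 8842.72.08 is under a tariff-rate quota (threshold 4,666 kg). In-quota: 4,666 kg at 5.5%; over-quota: 1,594 kg at 33.5%.
Pro-rata value split: in-quota = €851,422.60 × 4,666/6,260 = €634,622.66; over-quota = €851,422.60 − €634,622.66 = €216,799.94.
In-quota duty = €634,622.66 × 5.5% = €34,904.25. Over-quota duty = €216,799.94 × 33.5% = €72,627.98.
Line duty = €34,904.25 + €72,627.98 = €107,532.23.
Line 2 (7879.38.56, Ilay, 1,596 m², €83,470.80):
Base rate for 7879.38.56 is 9.5%.
Additional duty on 7879.38.56 from Ilay: +62.7%. Applied ad valorem rate: 9.5% + 62.7% = 72.2%.
Duty = €83,470.80 × 72.2% = €60,265.92.
Line 3 (2243.26.38, Quenia, 3,401 kg, €193,959.03):
Base rate for 2243.26.38 is 11%.
Origin Quenia qualifies under the Casesta–Quenia agreement and 2243.26.38 is covered: preferential rate Free applies instead.
Duty = €193,959.03 × 0% = €0.00.
Line 4 (4268.22.69, Quenia, 2,365 units, €550,028.05):
Base rate for 4268.22.69 is 17% + €3.70/unit.
Origin Quenia qualifies under the Casesta–Quenia agreement and 4268.22.69 is covered: preferential rate 11.5% applies instead.
Duty = €550,028.05 × 11.5% = €63,253.23.
Total = €107,532.23 + €60,265.92 + €0.00 + €63,253.23 = €231,051.38.

€231,051.38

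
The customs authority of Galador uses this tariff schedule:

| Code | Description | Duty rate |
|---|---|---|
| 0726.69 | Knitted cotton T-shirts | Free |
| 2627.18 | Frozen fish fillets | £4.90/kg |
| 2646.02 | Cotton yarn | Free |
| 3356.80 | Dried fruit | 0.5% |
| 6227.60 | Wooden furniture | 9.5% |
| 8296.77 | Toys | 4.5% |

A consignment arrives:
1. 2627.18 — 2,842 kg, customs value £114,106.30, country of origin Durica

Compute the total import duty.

£13,925.80

Line 1 (2627.18, Durica, 2,842 kg, £114,106.30):
Base rate for 2627.18 is £4.90/kg.
Duty = 2,842 × £4.90 = £13,925.80.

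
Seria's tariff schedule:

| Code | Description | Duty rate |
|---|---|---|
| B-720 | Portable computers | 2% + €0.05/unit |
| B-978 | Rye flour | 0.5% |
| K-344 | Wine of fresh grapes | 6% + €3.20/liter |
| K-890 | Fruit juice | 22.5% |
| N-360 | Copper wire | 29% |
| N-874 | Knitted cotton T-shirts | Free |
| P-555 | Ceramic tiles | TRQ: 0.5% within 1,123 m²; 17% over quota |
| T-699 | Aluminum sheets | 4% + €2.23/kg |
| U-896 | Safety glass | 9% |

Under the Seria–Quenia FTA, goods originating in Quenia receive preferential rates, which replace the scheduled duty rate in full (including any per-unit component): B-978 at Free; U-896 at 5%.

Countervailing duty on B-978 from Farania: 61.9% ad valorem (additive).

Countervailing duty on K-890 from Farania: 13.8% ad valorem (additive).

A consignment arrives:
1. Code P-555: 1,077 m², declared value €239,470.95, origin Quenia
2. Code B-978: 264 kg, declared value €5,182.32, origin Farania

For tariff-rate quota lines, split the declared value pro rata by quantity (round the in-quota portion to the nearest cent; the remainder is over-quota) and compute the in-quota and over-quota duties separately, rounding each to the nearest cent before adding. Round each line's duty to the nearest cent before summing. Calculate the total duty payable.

Line 1 (P-555, Quenia, 1,077 m², €239,470.95):
Code P-555 is under a tariff-rate quota (threshold 1,123 m²). Quantity 1,077 m² is within the quota, so the in-quota rate 0.5% applies to the full value.
Duty = €239,470.95 × 0.5% = €1,197.35.
Line 2 (B-978, Farania, 264 kg, €5,182.32):
Base rate for B-978 is 0.5%.
B-978 has an FTA preferential rate, but origin Farania is not Quenia; base rate stands.
Additional duty on B-978 from Farania: +61.9%. Applied ad valorem rate: 0.5% + 61.9% = 62.4%.
Duty = €5,182.32 × 62.4% = €3,233.77.
Total = €1,197.35 + €3,233.77 = €4,431.12.

€4,431.12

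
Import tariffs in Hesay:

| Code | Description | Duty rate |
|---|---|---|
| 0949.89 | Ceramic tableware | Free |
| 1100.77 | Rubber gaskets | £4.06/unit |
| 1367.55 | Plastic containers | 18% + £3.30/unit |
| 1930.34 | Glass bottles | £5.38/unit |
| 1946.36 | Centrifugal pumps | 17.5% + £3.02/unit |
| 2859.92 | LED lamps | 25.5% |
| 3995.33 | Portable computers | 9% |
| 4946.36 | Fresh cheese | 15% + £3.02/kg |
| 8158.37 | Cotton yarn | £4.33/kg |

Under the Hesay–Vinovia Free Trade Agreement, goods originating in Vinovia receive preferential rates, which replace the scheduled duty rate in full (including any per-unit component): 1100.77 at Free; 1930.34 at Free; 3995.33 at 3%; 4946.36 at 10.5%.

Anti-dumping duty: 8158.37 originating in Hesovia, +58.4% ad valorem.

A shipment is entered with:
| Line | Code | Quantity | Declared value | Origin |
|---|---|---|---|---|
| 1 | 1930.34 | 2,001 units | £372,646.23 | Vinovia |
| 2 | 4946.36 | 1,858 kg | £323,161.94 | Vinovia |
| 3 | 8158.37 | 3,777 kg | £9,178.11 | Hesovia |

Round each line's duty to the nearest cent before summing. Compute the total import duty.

Line 1 (1930.34, Vinovia, 2,001 units, £372,646.23):
Base rate for 1930.34 is £5.38/unit.
Origin Vinovia qualifies under the Hesay–Vinovia agreement and 1930.34 is covered: preferential rate Free applies instead.
Duty = £372,646.23 × 0% = £0.00.
Line 2 (4946.36, Vinovia, 1,858 kg, £323,161.94):
Base rate for 4946.36 is 15% + £3.02/kg.
Origin Vinovia qualifies under the Hesay–Vinovia agreement and 4946.36 is covered: preferential rate 10.5% applies instead.
Duty = £323,161.94 × 10.5% = £33,932.00.
Line 3 (8158.37, Hesovia, 3,777 kg, £9,178.11):
Base rate for 8158.37 is £4.33/kg.
Additional duty on 8158.37 from Hesovia: +58.4% ad valorem. Applied ad valorem rate = 58.4%.
Duty = £9,178.11 × 58.4% + 3,777 × £4.33 = £21,714.43.
Total = £0.00 + £33,932.00 + £21,714.43 = £55,646.43.

£55,646.43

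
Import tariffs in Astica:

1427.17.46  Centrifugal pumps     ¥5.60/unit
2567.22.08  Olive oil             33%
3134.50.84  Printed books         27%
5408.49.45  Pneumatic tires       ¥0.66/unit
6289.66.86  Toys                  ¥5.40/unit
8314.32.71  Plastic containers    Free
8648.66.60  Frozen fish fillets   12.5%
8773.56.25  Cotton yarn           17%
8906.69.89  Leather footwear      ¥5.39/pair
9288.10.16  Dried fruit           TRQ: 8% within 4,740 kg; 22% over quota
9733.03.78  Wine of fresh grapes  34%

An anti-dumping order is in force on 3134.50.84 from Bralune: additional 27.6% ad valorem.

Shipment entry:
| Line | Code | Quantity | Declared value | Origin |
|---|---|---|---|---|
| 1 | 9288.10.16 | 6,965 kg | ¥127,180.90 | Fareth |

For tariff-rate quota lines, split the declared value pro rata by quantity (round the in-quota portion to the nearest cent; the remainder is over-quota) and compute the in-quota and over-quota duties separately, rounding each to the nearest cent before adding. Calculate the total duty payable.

Line 1 (9288.10.16, Fareth, 6,965 kg, ¥127,180.90):
Code 9288.10.16 is under a tariff-rate quota (threshold 4,740 kg). In-quota: 4,740 kg at 8%; over-quota: 2,225 kg at 22%.
Pro-rata value split: in-quota = ¥127,180.90 × 4,740/6,965 = ¥86,552.40; over-quota = ¥127,180.90 − ¥86,552.40 = ¥40,628.50.
In-quota duty = ¥86,552.40 × 8% = ¥6,924.19. Over-quota duty = ¥40,628.50 × 22% = ¥8,938.27.
Line duty = ¥6,924.19 + ¥8,938.27 = ¥15,862.46.

¥15,862.46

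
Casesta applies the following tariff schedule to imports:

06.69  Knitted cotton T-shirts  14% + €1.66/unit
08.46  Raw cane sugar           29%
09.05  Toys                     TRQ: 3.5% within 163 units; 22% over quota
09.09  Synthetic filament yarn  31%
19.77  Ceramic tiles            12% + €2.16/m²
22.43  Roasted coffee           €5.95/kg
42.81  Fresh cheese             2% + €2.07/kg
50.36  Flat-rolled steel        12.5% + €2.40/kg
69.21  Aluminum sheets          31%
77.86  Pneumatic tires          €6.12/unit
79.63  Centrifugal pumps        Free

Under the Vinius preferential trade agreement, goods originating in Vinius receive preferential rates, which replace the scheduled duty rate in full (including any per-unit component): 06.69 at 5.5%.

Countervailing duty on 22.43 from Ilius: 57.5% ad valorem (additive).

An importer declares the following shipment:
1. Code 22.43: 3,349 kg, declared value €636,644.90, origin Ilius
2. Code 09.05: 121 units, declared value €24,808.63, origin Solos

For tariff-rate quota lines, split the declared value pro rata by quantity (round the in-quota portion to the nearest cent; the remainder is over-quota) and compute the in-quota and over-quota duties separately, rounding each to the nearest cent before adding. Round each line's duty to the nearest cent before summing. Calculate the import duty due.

€386,865.67

Line 1 (22.43, Ilius, 3,349 kg, €636,644.90):
Base rate for 22.43 is €5.95/kg.
Additional duty on 22.43 from Ilius: +57.5% ad valorem. Applied ad valorem rate = 57.5%.
Duty = €636,644.90 × 57.5% + 3,349 × €5.95 = €385,997.37.
Line 2 (09.05, Solos, 121 units, €24,808.63):
Code 09.05 is under a tariff-rate quota (threshold 163 units). Quantity 121 units is within the quota, so the in-quota rate 3.5% applies to the full value.
Duty = €24,808.63 × 3.5% = €868.30.
Total = €385,997.37 + €868.30 = €386,865.67.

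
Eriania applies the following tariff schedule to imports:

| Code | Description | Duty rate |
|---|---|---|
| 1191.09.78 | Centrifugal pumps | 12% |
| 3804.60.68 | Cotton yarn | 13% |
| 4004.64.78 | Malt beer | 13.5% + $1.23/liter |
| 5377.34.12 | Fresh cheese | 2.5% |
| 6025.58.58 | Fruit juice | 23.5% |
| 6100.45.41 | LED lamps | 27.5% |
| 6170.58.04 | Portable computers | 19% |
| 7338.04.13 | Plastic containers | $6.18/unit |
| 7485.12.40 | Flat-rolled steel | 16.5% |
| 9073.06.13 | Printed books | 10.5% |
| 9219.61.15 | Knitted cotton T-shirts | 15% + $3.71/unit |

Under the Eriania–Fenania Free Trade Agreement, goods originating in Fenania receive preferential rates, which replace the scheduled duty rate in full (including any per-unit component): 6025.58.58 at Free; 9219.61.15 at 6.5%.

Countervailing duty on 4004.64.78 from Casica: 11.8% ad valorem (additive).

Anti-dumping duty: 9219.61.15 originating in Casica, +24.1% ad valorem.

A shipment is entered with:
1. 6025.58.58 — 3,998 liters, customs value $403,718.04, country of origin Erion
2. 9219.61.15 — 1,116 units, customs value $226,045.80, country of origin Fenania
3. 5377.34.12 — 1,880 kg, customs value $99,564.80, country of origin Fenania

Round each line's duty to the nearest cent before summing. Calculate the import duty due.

Line 1 (6025.58.58, Erion, 3,998 liters, $403,718.04):
Base rate for 6025.58.58 is 23.5%.
6025.58.58 has an FTA preferential rate, but origin Erion is not Fenania; base rate stands.
Duty = $403,718.04 × 23.5% = $94,873.74.
Line 2 (9219.61.15, Fenania, 1,116 units, $226,045.80):
Base rate for 9219.61.15 is 15% + $3.71/unit.
Origin Fenania qualifies under the Eriania–Fenania agreement and 9219.61.15 is covered: preferential rate 6.5% applies instead.
The additional-duty order on 9219.61.15 targets Casica, not Fenania; it does not apply.
Duty = $226,045.80 × 6.5% = $14,692.98.
Line 3 (5377.34.12, Fenania, 1,880 kg, $99,564.80):
Base rate for 5377.34.12 is 2.5%.
Origin Fenania is the FTA partner but 5377.34.12 is not on the preference list; base rate stands.
Duty = $99,564.80 × 2.5% = $2,489.12.
Total = $94,873.74 + $14,692.98 + $2,489.12 = $112,055.84.

$112,055.84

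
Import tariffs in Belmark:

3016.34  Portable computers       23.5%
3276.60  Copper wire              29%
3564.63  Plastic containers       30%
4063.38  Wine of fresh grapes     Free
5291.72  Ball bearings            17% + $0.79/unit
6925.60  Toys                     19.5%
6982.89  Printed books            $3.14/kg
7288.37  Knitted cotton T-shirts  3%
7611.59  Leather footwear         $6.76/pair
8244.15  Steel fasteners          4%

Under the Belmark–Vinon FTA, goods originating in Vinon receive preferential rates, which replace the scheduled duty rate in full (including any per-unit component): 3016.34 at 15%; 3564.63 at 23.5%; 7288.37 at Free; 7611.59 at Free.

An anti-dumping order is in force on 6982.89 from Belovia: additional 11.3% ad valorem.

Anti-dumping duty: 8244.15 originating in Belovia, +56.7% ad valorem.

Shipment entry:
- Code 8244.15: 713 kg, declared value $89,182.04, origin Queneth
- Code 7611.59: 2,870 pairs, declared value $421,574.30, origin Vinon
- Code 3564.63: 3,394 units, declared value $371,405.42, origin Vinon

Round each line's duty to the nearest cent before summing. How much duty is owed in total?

Line 1 (8244.15, Queneth, 713 kg, $89,182.04):
Base rate for 8244.15 is 4%.
The additional-duty order on 8244.15 targets Belovia, not Queneth; it does not apply.
Duty = $89,182.04 × 4% = $3,567.28.
Line 2 (7611.59, Vinon, 2,870 pairs, $421,574.30):
Base rate for 7611.59 is $6.76/pair.
Origin Vinon qualifies under the Belmark–Vinon agreement and 7611.59 is covered: preferential rate Free applies instead.
Duty = $421,574.30 × 0% = $0.00.
Line 3 (3564.63, Vinon, 3,394 units, $371,405.42):
Base rate for 3564.63 is 30%.
Origin Vinon qualifies under the Belmark–Vinon agreement and 3564.63 is covered: preferential rate 23.5% applies instead.
Duty = $371,405.42 × 23.5% = $87,280.27.
Total = $3,567.28 + $0.00 + $87,280.27 = $90,847.55.

$90,847.55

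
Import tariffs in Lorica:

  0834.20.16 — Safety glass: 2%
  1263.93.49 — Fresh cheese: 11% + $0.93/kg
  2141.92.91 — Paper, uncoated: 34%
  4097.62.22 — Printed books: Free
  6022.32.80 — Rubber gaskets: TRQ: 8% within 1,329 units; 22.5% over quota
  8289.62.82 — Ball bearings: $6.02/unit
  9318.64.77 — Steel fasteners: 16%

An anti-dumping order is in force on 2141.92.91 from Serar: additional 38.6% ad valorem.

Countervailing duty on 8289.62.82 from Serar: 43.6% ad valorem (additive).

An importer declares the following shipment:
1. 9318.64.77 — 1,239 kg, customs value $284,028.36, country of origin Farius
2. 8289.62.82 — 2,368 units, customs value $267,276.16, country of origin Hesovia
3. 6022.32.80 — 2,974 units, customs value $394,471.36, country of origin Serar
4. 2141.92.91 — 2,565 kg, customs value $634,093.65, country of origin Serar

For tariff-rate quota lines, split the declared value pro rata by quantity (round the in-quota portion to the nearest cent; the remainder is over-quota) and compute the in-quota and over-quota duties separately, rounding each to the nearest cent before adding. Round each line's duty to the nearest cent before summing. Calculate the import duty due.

Line 1 (9318.64.77, Farius, 1,239 kg, $284,028.36):
Base rate for 9318.64.77 is 16%.
Duty = $284,028.36 × 16% = $45,444.54.
Line 2 (8289.62.82, Hesovia, 2,368 units, $267,276.16):
Base rate for 8289.62.82 is $6.02/unit.
The additional-duty order on 8289.62.82 targets Serar, not Hesovia; it does not apply.
Duty = 2,368 × $6.02 = $14,255.36.
Line 3 (6022.32.80, Serar, 2,974 units, $394,471.36):
Code 6022.32.80 is under a tariff-rate quota (threshold 1,329 units). In-quota: 1,329 units at 8%; over-quota: 1,645 units at 22.5%.
Pro-rata value split: in-quota = $394,471.36 × 1,329/2,974 = $176,278.56; over-quota = $394,471.36 − $176,278.56 = $218,192.80.
In-quota duty = $176,278.56 × 8% = $14,102.28. Over-quota duty = $218,192.80 × 22.5% = $49,093.38.
Line duty = $14,102.28 + $49,093.38 = $63,195.66.
Line 4 (2141.92.91, Serar, 2,565 kg, $634,093.65):
Base rate for 2141.92.91 is 34%.
Additional duty on 2141.92.91 from Serar: +38.6%. Applied ad valorem rate: 34% + 38.6% = 72.6%.
Duty = $634,093.65 × 72.6% = $460,351.99.
Total = $45,444.54 + $14,255.36 + $63,195.66 + $460,351.99 = $583,247.55.

$583,247.55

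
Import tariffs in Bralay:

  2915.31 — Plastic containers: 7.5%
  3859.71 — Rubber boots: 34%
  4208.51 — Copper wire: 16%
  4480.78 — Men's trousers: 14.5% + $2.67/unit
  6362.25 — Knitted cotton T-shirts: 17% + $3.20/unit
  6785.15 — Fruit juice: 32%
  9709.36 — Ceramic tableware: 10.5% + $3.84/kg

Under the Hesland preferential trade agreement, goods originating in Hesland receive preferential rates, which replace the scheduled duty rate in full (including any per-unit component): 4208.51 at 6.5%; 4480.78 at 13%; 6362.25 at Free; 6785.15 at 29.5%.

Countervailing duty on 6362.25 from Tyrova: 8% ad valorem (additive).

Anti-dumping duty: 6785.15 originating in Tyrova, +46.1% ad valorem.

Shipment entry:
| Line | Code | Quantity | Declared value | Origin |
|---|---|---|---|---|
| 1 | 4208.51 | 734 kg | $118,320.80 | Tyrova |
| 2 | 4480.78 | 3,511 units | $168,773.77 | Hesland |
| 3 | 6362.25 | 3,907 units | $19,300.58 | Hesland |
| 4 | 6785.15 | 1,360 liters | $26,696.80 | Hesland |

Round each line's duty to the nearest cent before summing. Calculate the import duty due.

Line 1 (4208.51, Tyrova, 734 kg, $118,320.80):
Base rate for 4208.51 is 16%.
4208.51 has an FTA preferential rate, but origin Tyrova is not Hesland; base rate stands.
Duty = $118,320.80 × 16% = $18,931.33.
Line 2 (4480.78, Hesland, 3,511 units, $168,773.77):
Base rate for 4480.78 is 14.5% + $2.67/unit.
Origin Hesland qualifies under the Bralay–Hesland agreement and 4480.78 is covered: preferential rate 13% applies instead.
Duty = $168,773.77 × 13% = $21,940.59.
Line 3 (6362.25, Hesland, 3,907 units, $19,300.58):
Base rate for 6362.25 is 17% + $3.20/unit.
Origin Hesland qualifies under the Bralay–Hesland agreement and 6362.25 is covered: preferential rate Free applies instead.
The additional-duty order on 6362.25 targets Tyrova, not Hesland; it does not apply.
Duty = $19,300.58 × 0% = $0.00.
Line 4 (6785.15, Hesland, 1,360 liters, $26,696.80):
Base rate for 6785.15 is 32%.
Origin Hesland qualifies under the Bralay–Hesland agreement and 6785.15 is covered: preferential rate 29.5% applies instead.
The additional-duty order on 6785.15 targets Tyrova, not Hesland; it does not apply.
Duty = $26,696.80 × 29.5% = $7,875.56.
Total = $18,931.33 + $21,940.59 + $0.00 + $7,875.56 = $48,747.48.

$48,747.48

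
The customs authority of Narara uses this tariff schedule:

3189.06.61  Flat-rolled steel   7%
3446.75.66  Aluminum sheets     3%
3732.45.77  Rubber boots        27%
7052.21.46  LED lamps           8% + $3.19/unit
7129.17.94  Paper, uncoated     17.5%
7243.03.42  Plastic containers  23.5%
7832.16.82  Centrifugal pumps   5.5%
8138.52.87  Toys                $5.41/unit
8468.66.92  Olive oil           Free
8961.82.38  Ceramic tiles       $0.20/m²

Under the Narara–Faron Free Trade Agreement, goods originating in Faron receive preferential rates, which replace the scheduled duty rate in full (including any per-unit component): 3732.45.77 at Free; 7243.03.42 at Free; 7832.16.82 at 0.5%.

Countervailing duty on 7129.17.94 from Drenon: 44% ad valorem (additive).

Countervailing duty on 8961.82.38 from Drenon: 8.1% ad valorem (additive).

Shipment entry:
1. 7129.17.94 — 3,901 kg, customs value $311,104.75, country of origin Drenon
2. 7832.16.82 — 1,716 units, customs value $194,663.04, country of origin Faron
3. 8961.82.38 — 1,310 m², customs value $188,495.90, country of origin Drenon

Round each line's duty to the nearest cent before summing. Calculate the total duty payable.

Line 1 (7129.17.94, Drenon, 3,901 kg, $311,104.75):
Base rate for 7129.17.94 is 17.5%.
Additional duty on 7129.17.94 from Drenon: +44%. Applied ad valorem rate: 17.5% + 44% = 61.5%.
Duty = $311,104.75 × 61.5% = $191,329.42.
Line 2 (7832.16.82, Faron, 1,716 units, $194,663.04):
Base rate for 7832.16.82 is 5.5%.
Origin Faron qualifies under the Narara–Faron agreement and 7832.16.82 is covered: preferential rate 0.5% applies instead.
Duty = $194,663.04 × 0.5% = $973.32.
Line 3 (8961.82.38, Drenon, 1,310 m², $188,495.90):
Base rate for 8961.82.38 is $0.20/m².
Additional duty on 8961.82.38 from Drenon: +8.1% ad valorem. Applied ad valorem rate = 8.1%.
Duty = $188,495.90 × 8.1% + 1,310 × $0.20 = $15,530.17.
Total = $191,329.42 + $973.32 + $15,530.17 = $207,832.91.

$207,832.91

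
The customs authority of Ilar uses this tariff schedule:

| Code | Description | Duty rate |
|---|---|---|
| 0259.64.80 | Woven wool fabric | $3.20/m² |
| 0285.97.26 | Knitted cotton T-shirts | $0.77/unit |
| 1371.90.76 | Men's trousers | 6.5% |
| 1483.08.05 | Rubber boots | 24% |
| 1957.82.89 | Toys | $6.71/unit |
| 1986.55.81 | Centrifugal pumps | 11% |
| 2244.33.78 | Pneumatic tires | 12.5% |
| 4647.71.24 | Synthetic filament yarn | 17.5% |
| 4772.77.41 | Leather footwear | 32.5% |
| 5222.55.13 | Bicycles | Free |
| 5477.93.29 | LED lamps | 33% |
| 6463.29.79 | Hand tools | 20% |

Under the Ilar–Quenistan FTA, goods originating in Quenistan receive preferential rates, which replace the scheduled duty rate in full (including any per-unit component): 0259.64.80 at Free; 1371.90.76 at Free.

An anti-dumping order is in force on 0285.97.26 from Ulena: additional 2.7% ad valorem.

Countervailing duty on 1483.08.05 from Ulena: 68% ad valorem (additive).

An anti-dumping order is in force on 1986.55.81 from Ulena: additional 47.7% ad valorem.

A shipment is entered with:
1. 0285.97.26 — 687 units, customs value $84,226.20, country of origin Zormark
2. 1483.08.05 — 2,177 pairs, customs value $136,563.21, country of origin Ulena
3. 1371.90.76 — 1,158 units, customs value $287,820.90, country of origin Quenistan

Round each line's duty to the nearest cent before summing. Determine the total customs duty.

Line 1 (0285.97.26, Zormark, 687 units, $84,226.20):
Base rate for 0285.97.26 is $0.77/unit.
The additional-duty order on 0285.97.26 targets Ulena, not Zormark; it does not apply.
Duty = 687 × $0.77 = $528.99.
Line 2 (1483.08.05, Ulena, 2,177 pairs, $136,563.21):
Base rate for 1483.08.05 is 24%.
Additional duty on 1483.08.05 from Ulena: +68%. Applied ad valorem rate: 24% + 68% = 92%.
Duty = $136,563.21 × 92% = $125,638.15.
Line 3 (1371.90.76, Quenistan, 1,158 units, $287,820.90):
Base rate for 1371.90.76 is 6.5%.
Origin Quenistan qualifies under the Ilar–Quenistan agreement and 1371.90.76 is covered: preferential rate Free applies instead.
Duty = $287,820.90 × 0% = $0.00.
Total = $528.99 + $125,638.15 + $0.00 = $126,167.14.

$126,167.14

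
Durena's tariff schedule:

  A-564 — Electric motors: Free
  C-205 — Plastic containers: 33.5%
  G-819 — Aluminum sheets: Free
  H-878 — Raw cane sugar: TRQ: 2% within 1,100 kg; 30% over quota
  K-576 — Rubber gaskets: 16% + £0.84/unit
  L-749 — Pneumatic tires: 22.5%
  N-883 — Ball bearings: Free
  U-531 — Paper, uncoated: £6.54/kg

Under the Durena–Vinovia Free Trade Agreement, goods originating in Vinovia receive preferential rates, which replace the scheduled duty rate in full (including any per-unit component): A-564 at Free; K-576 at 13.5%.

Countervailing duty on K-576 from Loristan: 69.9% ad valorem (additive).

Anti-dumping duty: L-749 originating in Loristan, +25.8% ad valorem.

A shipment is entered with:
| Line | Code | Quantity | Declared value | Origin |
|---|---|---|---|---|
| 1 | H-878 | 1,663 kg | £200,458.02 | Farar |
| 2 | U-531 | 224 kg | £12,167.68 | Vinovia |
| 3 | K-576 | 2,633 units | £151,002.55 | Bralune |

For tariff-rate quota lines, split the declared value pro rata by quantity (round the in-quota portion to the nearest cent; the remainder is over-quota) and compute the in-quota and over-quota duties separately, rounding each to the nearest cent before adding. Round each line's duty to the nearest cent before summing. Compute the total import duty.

Line 1 (H-878, Farar, 1,663 kg, £200,458.02):
Code H-878 is under a tariff-rate quota (threshold 1,100 kg). In-quota: 1,100 kg at 2%; over-quota: 563 kg at 30%.
Pro-rata value split: in-quota = £200,458.02 × 1,100/1,663 = £132,594.00; over-quota = £200,458.02 − £132,594.00 = £67,864.02.
In-quota duty = £132,594.00 × 2% = £2,651.88. Over-quota duty = £67,864.02 × 30% = £20,359.21.
Line duty = £2,651.88 + £20,359.21 = £23,011.09.
Line 2 (U-531, Vinovia, 224 kg, £12,167.68):
Base rate for U-531 is £6.54/kg.
Origin Vinovia is the FTA partner but U-531 is not on the preference list; base rate stands.
Duty = 224 × £6.54 = £1,464.96.
Line 3 (K-576, Bralune, 2,633 units, £151,002.55):
Base rate for K-576 is 16% + £0.84/unit.
K-576 has an FTA preferential rate, but origin Bralune is not Vinovia; base rate stands.
The additional-duty order on K-576 targets Loristan, not Bralune; it does not apply.
Duty = £151,002.55 × 16% + 2,633 × £0.84 = £26,372.13.
Total = £23,011.09 + £1,464.96 + £26,372.13 = £50,848.18.

£50,848.18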